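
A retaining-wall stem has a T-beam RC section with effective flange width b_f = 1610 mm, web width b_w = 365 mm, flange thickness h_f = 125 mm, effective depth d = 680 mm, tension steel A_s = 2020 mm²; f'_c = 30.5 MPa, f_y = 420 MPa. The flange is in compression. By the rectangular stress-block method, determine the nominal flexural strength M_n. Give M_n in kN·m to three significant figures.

M_n ≈ 568 kN·m

Tension: T = A_s f_y = 2020 × 420 = 848400 N.
Try a within the flange: a = T/(0.85 f'_c b_f) = 848400/(0.85 × 30.5 × 1610) = 20.33 mm.
Since a = 20.33 ≤ h_f = 125 mm, the stress block lies entirely in the flange; analyse as a rectangular beam of width b_f.
M_n = T(d − a/2) = 848400 × (680 − 10.165) = 568.29 × 10⁶ N·mm.
M_n = 568.29 kN·m.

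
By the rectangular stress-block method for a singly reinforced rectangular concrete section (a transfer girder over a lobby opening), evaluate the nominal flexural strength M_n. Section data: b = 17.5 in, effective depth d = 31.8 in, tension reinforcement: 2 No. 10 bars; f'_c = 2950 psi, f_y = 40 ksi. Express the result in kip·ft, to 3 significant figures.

A_s = 2 × 1.27 = 2.54 in².
T = A_s f_y = 2.54 × 40 = 101.6 kips.
a = T/(0.85 f'_c b) = 101.6/(0.85 × 2.95 × 17.5) = 2.315 in.
M_n = T(d − a/2) = 101.6 × (31.8 − 1.1575) = 3113.3 kip·in = 3113.3/12 = 259.44 kip·ft.

M_n ≈ 259 kip·ft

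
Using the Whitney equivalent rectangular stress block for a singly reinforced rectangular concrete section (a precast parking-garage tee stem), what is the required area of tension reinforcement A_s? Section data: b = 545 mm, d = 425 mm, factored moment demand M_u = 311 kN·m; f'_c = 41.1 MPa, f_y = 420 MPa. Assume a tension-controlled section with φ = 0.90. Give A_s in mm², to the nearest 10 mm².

A_s ≈ 2040 mm²

M_n = M_u/φ = 311/0.90 = 345.556 kN·m.
With M_n = 0.85 f'_c a b (d − a/2), solve the quadratic for a:
a = d − √(d² − 2M_n/(0.85 f'_c b)) = 425 − √(425² − 2 × 345.556×10⁶/(0.85 × 41.1 × 545)) = 45.10 mm.
A_s = 0.85 f'_c a b / f_y = 0.85 × 41.1 × 45.10 × 545 / 420 = 2044.5 mm².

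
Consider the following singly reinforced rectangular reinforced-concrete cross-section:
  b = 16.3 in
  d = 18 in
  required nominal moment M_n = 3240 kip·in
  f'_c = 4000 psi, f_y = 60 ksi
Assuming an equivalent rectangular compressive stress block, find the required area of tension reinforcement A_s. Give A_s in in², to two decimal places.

From M_n = 0.85 f'_c a b (d − a/2):
a = d − √(d² − 2M_n/(0.85 f'_c b)) = 18 − √(18² − 2 × 3240/(0.85 × 4 × 16.3)) = 3.610 in.
A_s = 0.85 f'_c a b / f_y = 0.85 × 4 × 3.610 × 16.3 / 60 = 3.334 in².

A_s ≈ 3.33 in²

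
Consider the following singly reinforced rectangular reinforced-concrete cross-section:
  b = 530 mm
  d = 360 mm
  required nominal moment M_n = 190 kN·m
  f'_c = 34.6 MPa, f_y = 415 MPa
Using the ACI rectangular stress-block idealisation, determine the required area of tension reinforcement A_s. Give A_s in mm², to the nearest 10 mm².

A_s ≈ 1340 mm²

With M_n = 0.85 f'_c a b (d − a/2), solve the quadratic for a:
a = d − √(d² − 2M_n/(0.85 f'_c b)) = 360 − √(360² − 2 × 190×10⁶/(0.85 × 34.6 × 530)) = 35.62 mm.
A_s = 0.85 f'_c a b / f_y = 0.85 × 34.6 × 35.62 × 530 / 415 = 1337.9 mm².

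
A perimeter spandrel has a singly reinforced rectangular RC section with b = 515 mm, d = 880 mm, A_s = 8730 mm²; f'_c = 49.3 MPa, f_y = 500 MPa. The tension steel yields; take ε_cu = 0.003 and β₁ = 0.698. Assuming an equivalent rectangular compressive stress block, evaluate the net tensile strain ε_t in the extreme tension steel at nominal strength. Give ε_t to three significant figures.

ε_t ≈ 0.00611

a = A_s f_y/(0.85 f'_c b) = 202.26 mm.
β₁ = 0.698, so c = a/β₁ = 202.26/0.698 = 289.77 mm.
From the linear strain diagram with ε_cu = 0.003: ε_t = 0.003 (d − c)/c = 0.003 × (880 − 289.77)/289.77 = 0.00611.
Since ε_t ≥ 0.005, the section is tension-controlled.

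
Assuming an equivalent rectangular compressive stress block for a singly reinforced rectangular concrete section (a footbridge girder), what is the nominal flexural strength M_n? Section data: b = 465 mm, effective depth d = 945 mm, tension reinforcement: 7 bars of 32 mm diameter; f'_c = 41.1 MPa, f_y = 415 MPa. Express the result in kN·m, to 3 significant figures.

A_s = 7 × 804 = 5628 mm².
T = A_s f_y = 5628 × 415 = 2335620 N = 2335.62 kN.
From C = T: a = T/(0.85 f'_c b) = 2335620/(0.85 × 41.1 × 465) = 143.78 mm.
M_n = T(d − a/2) = 2335.62 kN × (945 − 71.89) mm = 2039.25 kN·m.

M_n ≈ 2040 kN·m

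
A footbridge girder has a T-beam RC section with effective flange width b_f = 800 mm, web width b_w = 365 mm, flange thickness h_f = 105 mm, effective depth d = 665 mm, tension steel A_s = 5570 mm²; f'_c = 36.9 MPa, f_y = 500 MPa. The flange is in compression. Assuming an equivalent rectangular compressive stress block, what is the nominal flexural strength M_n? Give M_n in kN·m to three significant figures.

Tension: T = A_s f_y = 5570 × 500 = 2785000 N.
Try a within the flange: a = T/(0.85 f'_c b_f) = 2785000/(0.85 × 36.9 × 800) = 110.99 mm.
a = 110.99 > h_f = 105 mm: the block extends into the web. Split into flange-overhang and web parts.
C_f = 0.85 f'_c (b_f − b_w) h_f = 0.85 × 36.9 × (800 − 365) × 105 = 1432596 N.
Remaining web compression depth: a_w = (T − C_f)/(0.85 f'_c b_w) = (2785000 − 1432596)/(0.85 × 36.9 × 365) = 118.13 mm.
M_n = C_f(d − h_f/2) + (T − C_f)(d − a_w/2) = 1432596 × (665 − 52.5) + 1352404 × (665 − 59.065) = 877.47 + 819.47 = 1696.94 × 10⁶ N·mm.
M_n = 1696.94 kN·m.

M_n ≈ 1700 kN·m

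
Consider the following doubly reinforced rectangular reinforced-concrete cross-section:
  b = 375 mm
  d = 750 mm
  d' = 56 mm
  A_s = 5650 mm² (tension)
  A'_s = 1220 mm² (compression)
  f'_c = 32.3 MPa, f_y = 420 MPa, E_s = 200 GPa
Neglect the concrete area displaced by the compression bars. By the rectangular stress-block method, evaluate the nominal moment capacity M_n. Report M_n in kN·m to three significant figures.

Assume both tension and compression steel yield.
Net tension couple steel: A_s − A'_s = 4430 mm².
a = (A_s − A'_s) f_y / (0.85 f'_c b) = 1860600/(0.85 × 32.3 × 375) = 180.72 mm.
c = a/β₁ = 180.72/0.819 = 220.66 mm; ε'_s = 0.003(c − d')/c = 0.0022 ≥ f_y/E_s = 0.0021, so compression steel does yield.
M_n = (A_s − A'_s) f_y (d − a/2) + A'_s f_y (d − d') = [1860600 × (750 − 90.36) + 512400 × (750 − 56)] × 10⁻⁶ = 1227.33 + 355.61 = 1582.94 kN·m.

M_n ≈ 1580 kN·m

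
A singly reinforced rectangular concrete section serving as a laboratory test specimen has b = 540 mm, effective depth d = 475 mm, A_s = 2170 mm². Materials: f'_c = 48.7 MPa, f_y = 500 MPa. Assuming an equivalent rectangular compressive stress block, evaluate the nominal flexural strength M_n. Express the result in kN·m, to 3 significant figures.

T = A_s f_y = 2170 × 500 = 1085000 N = 1085 kN.
From C = T: a = T/(0.85 f'_c b) = 1085000/(0.85 × 48.7 × 540) = 48.54 mm.
M_n = T(d − a/2) = 1085 kN × (475 − 24.27) mm = 489.04 kN·m.

M_n ≈ 489 kN·m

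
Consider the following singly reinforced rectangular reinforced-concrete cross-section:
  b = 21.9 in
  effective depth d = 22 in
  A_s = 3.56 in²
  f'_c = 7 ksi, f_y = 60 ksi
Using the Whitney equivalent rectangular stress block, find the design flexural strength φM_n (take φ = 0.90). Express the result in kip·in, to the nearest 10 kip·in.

φM_n ≈ 4070 kip·in

T = A_s f_y = 3.56 × 60 = 213.6 kips.
a = T/(0.85 f'_c b) = 213.6/(0.85 × 7 × 21.9) = 1.639 in.
M_n = T(d − a/2) = 213.6 × (22 − 0.8195) = 4524.2 kip·in.
φM_n = 0.90 × 4524.2 = 4071.8 kip·in.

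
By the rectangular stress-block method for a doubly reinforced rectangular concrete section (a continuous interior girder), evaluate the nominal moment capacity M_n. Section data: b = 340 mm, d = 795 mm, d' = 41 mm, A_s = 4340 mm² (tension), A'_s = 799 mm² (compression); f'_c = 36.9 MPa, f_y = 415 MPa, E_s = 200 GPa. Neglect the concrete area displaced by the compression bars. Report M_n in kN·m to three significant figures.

Assume both tension and compression steel yield.
Net tension couple steel: A_s − A'_s = 3541 mm².
a = (A_s − A'_s) f_y / (0.85 f'_c b) = 1469515/(0.85 × 36.9 × 340) = 137.80 mm.
c = a/β₁ = 137.80/0.786 = 175.32 mm; ε'_s = 0.003(c − d')/c = 0.0023 ≥ f_y/E_s = 0.0021, so compression steel does yield.
M_n = (A_s − A'_s) f_y (d − a/2) + A'_s f_y (d − d') = [1469515 × (795 − 68.9) + 331585 × (795 − 41)] × 10⁻⁶ = 1067.01 + 250.02 = 1317.03 kN·m.

M_n ≈ 1320 kN·m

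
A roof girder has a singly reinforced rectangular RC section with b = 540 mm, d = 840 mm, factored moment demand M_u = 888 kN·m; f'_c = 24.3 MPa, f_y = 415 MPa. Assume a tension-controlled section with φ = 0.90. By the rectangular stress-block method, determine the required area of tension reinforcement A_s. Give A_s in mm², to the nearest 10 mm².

A_s ≈ 3030 mm²

M_n = M_u/φ = 888/0.90 = 986.667 kN·m.
With M_n = 0.85 f'_c a b (d − a/2), solve the quadratic for a:
a = d − √(d² − 2M_n/(0.85 f'_c b)) = 840 − √(840² − 2 × 986.667×10⁶/(0.85 × 24.3 × 540)) = 112.90 mm.
A_s = 0.85 f'_c a b / f_y = 0.85 × 24.3 × 112.90 × 540 / 415 = 3034.3 mm².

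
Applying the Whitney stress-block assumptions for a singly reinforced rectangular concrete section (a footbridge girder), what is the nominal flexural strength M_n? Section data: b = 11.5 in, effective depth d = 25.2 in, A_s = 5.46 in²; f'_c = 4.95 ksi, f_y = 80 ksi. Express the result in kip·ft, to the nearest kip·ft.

T = A_s f_y = 5.46 × 80 = 436.8 kips.
a = T/(0.85 f'_c b) = 436.8/(0.85 × 4.95 × 11.5) = 9.027 in.
M_n = T(d − a/2) = 436.8 × (25.2 − 4.5135) = 9035.9 kip·in = 9035.9/12 = 752.99 kip·ft.

M_n ≈ 753 kip·ft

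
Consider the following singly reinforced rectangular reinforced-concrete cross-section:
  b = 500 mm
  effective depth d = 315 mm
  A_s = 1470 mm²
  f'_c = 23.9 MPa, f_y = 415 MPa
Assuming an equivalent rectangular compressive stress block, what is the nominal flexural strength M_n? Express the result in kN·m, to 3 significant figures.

M_n ≈ 174 kN·m

T = A_s f_y = 1470 × 415 = 610050 N = 610.05 kN.
From C = T: a = T/(0.85 f'_c b) = 610050/(0.85 × 23.9 × 500) = 60.06 mm.
M_n = T(d − a/2) = 610.05 kN × (315 − 30.03) mm = 173.85 kN·m.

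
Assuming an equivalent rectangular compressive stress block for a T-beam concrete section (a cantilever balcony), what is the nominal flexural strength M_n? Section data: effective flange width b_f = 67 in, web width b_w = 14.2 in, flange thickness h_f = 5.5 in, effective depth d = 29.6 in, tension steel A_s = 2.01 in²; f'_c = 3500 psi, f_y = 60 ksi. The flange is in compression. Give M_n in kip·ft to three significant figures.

Tension: T = A_s f_y = 2.01 × 60 = 120.6 kips.
Try a within the flange: a = T/(0.85 f'_c b_f) = 120.6/(0.85 × 3.5 × 67) = 0.605 in.
Since a = 0.605 ≤ h_f = 5.5 in, the stress block lies entirely in the flange; analyse as a rectangular beam of width b_f.
M_n = T(d − a/2) = 120.6 × (29.6 − 0.3025) = 3533.3 kip·in.
M_n = 3533.3/12 = 294.44 kip·ft.

M_n ≈ 294 kip·ft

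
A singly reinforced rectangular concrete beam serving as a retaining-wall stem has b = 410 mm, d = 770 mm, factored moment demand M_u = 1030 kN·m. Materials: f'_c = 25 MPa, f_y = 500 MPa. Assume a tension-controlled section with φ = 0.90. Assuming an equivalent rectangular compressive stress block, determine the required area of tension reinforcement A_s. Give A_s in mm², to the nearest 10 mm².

A_s ≈ 3400 mm²

M_n = M_u/φ = 1030/0.90 = 1144.44 kN·m.
With M_n = 0.85 f'_c a b (d − a/2), solve the quadratic for a:
a = d − √(d² − 2M_n/(0.85 f'_c b)) = 770 − √(770² − 2 × 1144.44×10⁶/(0.85 × 25 × 410)) = 195.38 mm.
A_s = 0.85 f'_c a b / f_y = 0.85 × 25 × 195.38 × 410 / 500 = 3404.5 mm².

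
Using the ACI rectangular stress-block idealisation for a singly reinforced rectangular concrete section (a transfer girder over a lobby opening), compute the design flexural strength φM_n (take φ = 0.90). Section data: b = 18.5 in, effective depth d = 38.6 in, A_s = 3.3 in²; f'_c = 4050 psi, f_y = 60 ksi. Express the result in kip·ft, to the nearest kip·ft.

φM_n ≈ 550 kip·ft

T = A_s f_y = 3.3 × 60 = 198 kips.
a = T/(0.85 f'_c b) = 198/(0.85 × 4.05 × 18.5) = 3.109 in.
M_n = T(d − a/2) = 198 × (38.6 − 1.5545) = 7335.0 kip·in = 7335.0/12 = 611.25 kip·ft.
φM_n = 0.90 × 611.25 = 550.13 kip·ft.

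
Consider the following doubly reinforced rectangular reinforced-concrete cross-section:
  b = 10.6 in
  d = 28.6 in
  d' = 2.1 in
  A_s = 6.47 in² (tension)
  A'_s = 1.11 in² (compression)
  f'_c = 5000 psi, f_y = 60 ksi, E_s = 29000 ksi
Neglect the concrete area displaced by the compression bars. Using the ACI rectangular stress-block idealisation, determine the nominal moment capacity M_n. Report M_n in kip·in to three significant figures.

M_n ≈ 9810 kip·in

Assume both steels yield.
a = (A_s − A'_s) f_y/(0.85 f'_c b) = (6.47 − 1.11) × 60/(0.85 × 5 × 10.6) = 7.139 in.
c = a/β₁ = 7.139/0.8 = 8.924 in; ε'_s = 0.003(c − d')/c = 0.0023 ≥ ε_y = 0.0021, so the compression steel yields.
M_n = (A_s − A'_s) f_y (d − a/2) + A'_s f_y (d − d') = 321.6 × (28.6 − 3.5695) + 66.6 × (28.6 − 2.1) = 8049.8 + 1764.9 = 9814.7 kip·in.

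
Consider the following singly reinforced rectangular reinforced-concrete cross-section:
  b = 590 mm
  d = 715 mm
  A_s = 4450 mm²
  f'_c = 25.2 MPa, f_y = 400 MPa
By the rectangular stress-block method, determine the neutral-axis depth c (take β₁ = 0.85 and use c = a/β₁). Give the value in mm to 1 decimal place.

c ≈ 165.7 mm

T = A_s f_y = 4450 × 400 = 1780000 N = 1780 kN.
Setting C = 0.85 f'_c a b equal to T: a = 1780000/(0.85 × 25.2 × 590) = 140.847 mm.
With β₁ = 0.85, c = a/β₁ = 140.847/0.85 = 165.7 mm.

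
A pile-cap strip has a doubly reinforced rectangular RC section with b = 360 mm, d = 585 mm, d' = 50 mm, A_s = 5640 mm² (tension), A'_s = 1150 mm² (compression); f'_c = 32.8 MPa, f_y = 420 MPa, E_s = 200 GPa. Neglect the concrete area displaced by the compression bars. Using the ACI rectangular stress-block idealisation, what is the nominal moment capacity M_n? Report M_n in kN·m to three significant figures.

Assume both tension and compression steel yield.
Net tension couple steel: A_s − A'_s = 4490 mm².
a = (A_s − A'_s) f_y / (0.85 f'_c b) = 1885800/(0.85 × 32.8 × 360) = 187.89 mm.
c = a/β₁ = 187.89/0.816 = 230.26 mm; ε'_s = 0.003(c − d')/c = 0.0023 ≥ f_y/E_s = 0.0021, so compression steel does yield.
M_n = (A_s − A'_s) f_y (d − a/2) + A'_s f_y (d − d') = [1885800 × (585 − 93.945) + 483000 × (585 − 50)] × 10⁻⁶ = 926.03 + 258.41 = 1184.44 kN·m.

M_n ≈ 1180 kN·m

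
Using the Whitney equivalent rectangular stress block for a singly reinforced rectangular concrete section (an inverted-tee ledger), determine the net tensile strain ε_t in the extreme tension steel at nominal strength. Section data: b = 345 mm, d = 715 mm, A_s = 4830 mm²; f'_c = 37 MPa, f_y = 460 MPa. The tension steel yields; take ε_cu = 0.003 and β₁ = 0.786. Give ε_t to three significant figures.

a = A_s f_y/(0.85 f'_c b) = 204.77 mm.
β₁ = 0.786, so c = a/β₁ = 204.77/0.786 = 260.52 mm.
From the linear strain diagram with ε_cu = 0.003: ε_t = 0.003 (d − c)/c = 0.003 × (715 − 260.52)/260.52 = 0.00523.
Since ε_t ≥ 0.005, the section is tension-controlled.

ε_t ≈ 0.00523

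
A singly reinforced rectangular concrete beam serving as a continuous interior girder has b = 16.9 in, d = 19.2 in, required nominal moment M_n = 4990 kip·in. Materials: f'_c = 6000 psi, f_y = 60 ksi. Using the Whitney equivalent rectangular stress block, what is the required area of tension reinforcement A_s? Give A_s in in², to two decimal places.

A_s ≈ 4.74 in²

From M_n = 0.85 f'_c a b (d − a/2):
a = d − √(d² − 2M_n/(0.85 f'_c b)) = 19.2 − √(19.2² − 2 × 4990/(0.85 × 6 × 16.9)) = 3.299 in.
A_s = 0.85 f'_c a b / f_y = 0.85 × 6 × 3.299 × 16.9 / 60 = 4.739 in².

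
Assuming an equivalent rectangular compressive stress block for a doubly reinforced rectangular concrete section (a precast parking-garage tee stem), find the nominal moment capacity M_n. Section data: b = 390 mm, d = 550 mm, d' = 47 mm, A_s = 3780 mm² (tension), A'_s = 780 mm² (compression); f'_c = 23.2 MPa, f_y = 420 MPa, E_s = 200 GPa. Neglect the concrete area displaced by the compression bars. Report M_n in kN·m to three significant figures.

Assume both tension and compression steel yield.
Net tension couple steel: A_s − A'_s = 3000 mm².
a = (A_s − A'_s) f_y / (0.85 f'_c b) = 1260000/(0.85 × 23.2 × 390) = 163.83 mm.
c = a/β₁ = 163.83/0.85 = 192.74 mm; ε'_s = 0.003(c − d')/c = 0.0023 ≥ f_y/E_s = 0.0021, so compression steel does yield.
M_n = (A_s − A'_s) f_y (d − a/2) + A'_s f_y (d − d') = [1260000 × (550 − 81.915) + 327600 × (550 − 47)] × 10⁻⁶ = 589.79 + 164.78 = 754.57 kN·m.

M_n ≈ 755 kN·m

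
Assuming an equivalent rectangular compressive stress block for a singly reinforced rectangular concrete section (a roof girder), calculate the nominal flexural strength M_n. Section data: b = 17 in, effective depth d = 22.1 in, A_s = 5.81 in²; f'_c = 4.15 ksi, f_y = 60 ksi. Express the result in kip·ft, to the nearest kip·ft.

T = A_s f_y = 5.81 × 60 = 348.6 kips.
a = T/(0.85 f'_c b) = 348.6/(0.85 × 4.15 × 17) = 5.813 in.
M_n = T(d − a/2) = 348.6 × (22.1 − 2.9065) = 6690.9 kip·in = 6690.9/12 = 557.58 kip·ft.

M_n ≈ 558 kip·ft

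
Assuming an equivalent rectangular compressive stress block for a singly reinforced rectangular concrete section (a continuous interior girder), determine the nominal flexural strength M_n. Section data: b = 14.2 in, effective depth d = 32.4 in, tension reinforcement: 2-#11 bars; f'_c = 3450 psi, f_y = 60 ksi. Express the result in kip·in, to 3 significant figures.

A_s = 2 × 1.56 = 3.12 in².
T = A_s f_y = 3.12 × 60 = 187.2 kips.
a = T/(0.85 f'_c b) = 187.2/(0.85 × 3.45 × 14.2) = 4.496 in.
M_n = T(d − a/2) = 187.2 × (32.4 − 2.248) = 5644.5 kip·in.

M_n ≈ 5640 kip·in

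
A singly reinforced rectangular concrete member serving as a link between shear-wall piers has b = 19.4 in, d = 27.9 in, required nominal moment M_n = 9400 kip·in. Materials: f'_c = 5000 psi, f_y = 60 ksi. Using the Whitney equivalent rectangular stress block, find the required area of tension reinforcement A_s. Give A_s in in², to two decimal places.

A_s ≈ 6.10 in²

From M_n = 0.85 f'_c a b (d − a/2):
a = d − √(d² − 2M_n/(0.85 f'_c b)) = 27.9 − √(27.9² − 2 × 9400/(0.85 × 5 × 19.4)) = 4.440 in.
A_s = 0.85 f'_c a b / f_y = 0.85 × 5 × 4.440 × 19.4 / 60 = 6.101 in².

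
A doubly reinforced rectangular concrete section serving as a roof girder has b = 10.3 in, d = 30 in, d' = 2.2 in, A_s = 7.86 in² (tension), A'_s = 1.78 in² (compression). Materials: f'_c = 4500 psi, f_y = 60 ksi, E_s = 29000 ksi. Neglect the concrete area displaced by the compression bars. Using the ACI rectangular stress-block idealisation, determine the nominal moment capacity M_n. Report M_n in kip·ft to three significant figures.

M_n ≈ 1020 kip·ft

Assume both steels yield.
a = (A_s − A'_s) f_y/(0.85 f'_c b) = (7.86 − 1.78) × 60/(0.85 × 4.5 × 10.3) = 9.259 in.
c = a/β₁ = 9.259/0.825 = 11.223 in; ε'_s = 0.003(c − d')/c = 0.0024 ≥ ε_y = 0.0021, so the compression steel yields.
M_n = (A_s − A'_s) f_y (d − a/2) + A'_s f_y (d − d') = 364.8 × (30 − 4.6295) + 106.8 × (30 − 2.2) = 9255.2 + 2969.0 = 12224.2 kip·in = 12224.2/12 = 1018.68 kip·ft.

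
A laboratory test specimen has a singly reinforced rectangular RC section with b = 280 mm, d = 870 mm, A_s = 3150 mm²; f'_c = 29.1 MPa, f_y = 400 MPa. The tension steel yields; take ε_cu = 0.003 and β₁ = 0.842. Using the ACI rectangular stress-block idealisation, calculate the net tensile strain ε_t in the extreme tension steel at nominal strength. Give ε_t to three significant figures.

a = A_s f_y/(0.85 f'_c b) = 181.93 mm.
β₁ = 0.842, so c = a/β₁ = 181.93/0.842 = 216.07 mm.
From the linear strain diagram with ε_cu = 0.003: ε_t = 0.003 (d − c)/c = 0.003 × (870 − 216.07)/216.07 = 0.00908.
Since ε_t ≥ 0.005, the section is tension-controlled.

ε_t ≈ 0.00908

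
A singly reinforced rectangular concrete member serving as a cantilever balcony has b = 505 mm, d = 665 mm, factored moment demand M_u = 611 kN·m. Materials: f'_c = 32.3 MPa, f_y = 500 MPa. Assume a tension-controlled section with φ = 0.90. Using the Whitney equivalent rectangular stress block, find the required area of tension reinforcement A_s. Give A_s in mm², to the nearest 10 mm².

A_s ≈ 2170 mm²

M_n = M_u/φ = 611/0.90 = 678.889 kN·m.
With M_n = 0.85 f'_c a b (d − a/2), solve the quadratic for a:
a = d − √(d² − 2M_n/(0.85 f'_c b)) = 665 − √(665² − 2 × 678.889×10⁶/(0.85 × 32.3 × 505)) = 78.23 mm.
A_s = 0.85 f'_c a b / f_y = 0.85 × 32.3 × 78.23 × 505 / 500 = 2169.3 mm².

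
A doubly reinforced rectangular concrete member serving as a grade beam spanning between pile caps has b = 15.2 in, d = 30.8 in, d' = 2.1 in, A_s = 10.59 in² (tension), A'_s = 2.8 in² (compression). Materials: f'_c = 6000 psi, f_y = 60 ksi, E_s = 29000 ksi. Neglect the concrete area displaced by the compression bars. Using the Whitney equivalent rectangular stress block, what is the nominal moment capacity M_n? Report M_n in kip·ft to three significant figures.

Assume both steels yield.
a = (A_s − A'_s) f_y/(0.85 f'_c b) = (10.59 − 2.8) × 60/(0.85 × 6 × 15.2) = 6.029 in.
c = a/β₁ = 6.029/0.75 = 8.039 in; ε'_s = 0.003(c − d')/c = 0.0022 ≥ ε_y = 0.0021, so the compression steel yields.
M_n = (A_s − A'_s) f_y (d − a/2) + A'_s f_y (d − d') = 467.4 × (30.8 − 3.0145) + 168 × (30.8 − 2.1) = 12986.9 + 4821.6 = 17808.5 kip·in = 17808.5/12 = 1484.04 kip·ft.

M_n ≈ 1480 kip·ft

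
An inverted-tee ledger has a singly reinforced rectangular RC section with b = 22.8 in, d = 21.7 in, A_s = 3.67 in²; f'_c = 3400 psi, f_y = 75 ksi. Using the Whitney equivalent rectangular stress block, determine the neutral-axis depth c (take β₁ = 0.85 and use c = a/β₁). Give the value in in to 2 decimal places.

T = A_s f_y = 3.67 × 75 = 275.25 kips.
a = T/(0.85 f'_c b) = 275.25/(0.85 × 3.4 × 22.8) = 4.1773 in.
With β₁ = 0.85, c = a/β₁ = 4.1773/0.85 = 4.91 in.

c ≈ 4.91 in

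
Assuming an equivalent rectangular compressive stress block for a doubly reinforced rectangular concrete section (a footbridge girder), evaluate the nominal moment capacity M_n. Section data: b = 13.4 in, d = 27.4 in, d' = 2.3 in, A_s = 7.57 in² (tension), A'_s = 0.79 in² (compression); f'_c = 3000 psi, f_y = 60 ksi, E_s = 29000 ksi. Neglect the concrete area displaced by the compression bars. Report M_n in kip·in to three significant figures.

M_n ≈ 9910 kip·in

Assume both steels yield.
a = (A_s − A'_s) f_y/(0.85 f'_c b) = (7.57 − 0.79) × 60/(0.85 × 3 × 13.4) = 11.905 in.
c = a/β₁ = 11.905/0.85 = 14.006 in; ε'_s = 0.003(c − d')/c = 0.0025 ≥ ε_y = 0.0021, so the compression steel yields.
M_n = (A_s − A'_s) f_y (d − a/2) + A'_s f_y (d − d') = 406.8 × (27.4 − 5.9525) + 47.4 × (27.4 − 2.3) = 8724.8 + 1189.7 = 9914.5 kip·in.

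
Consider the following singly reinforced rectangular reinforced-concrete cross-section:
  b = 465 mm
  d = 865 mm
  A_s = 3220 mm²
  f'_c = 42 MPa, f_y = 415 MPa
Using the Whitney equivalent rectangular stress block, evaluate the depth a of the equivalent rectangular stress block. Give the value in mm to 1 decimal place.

a ≈ 80.5 mm

T = A_s f_y = 3220 × 415 = 1336300 N = 1336.3 kN.
Setting C = 0.85 f'_c a b equal to T: a = 1336300/(0.85 × 42 × 465) = 80.5 mm.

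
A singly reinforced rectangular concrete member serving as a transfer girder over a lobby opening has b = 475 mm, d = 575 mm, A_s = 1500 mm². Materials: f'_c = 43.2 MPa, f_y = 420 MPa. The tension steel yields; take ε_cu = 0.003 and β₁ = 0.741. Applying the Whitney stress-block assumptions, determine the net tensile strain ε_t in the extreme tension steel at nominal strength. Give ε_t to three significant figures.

a = A_s f_y/(0.85 f'_c b) = 36.12 mm.
β₁ = 0.741, so c = a/β₁ = 36.12/0.741 = 48.74 mm.
From the linear strain diagram with ε_cu = 0.003: ε_t = 0.003 (d − c)/c = 0.003 × (575 − 48.74)/48.74 = 0.0324.
Since ε_t ≥ 0.005, the section is tension-controlled.

ε_t ≈ 0.0324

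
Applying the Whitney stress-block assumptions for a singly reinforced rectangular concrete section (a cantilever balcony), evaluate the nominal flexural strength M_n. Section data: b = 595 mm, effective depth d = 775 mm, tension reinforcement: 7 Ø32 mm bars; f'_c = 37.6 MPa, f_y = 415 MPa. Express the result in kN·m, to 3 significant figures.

M_n ≈ 1670 kN·m

A_s = 7 × 804 = 5628 mm².
T = A_s f_y = 5628 × 415 = 2335620 N = 2335.62 kN.
From C = T: a = T/(0.85 f'_c b) = 2335620/(0.85 × 37.6 × 595) = 122.82 mm.
M_n = T(d − a/2) = 2335.62 kN × (775 − 61.41) mm = 1666.68 kN·m.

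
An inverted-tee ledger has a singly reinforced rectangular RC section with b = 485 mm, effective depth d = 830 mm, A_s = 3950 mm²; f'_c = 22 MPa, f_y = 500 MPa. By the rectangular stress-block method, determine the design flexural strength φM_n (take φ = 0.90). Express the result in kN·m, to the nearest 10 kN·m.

φM_n ≈ 1280 kN·m

T = A_s f_y = 3950 × 500 = 1975000 N = 1975 kN.
From C = T: a = T/(0.85 f'_c b) = 1975000/(0.85 × 22 × 485) = 217.76 mm.
M_n = T(d − a/2) = 1975 kN × (830 − 108.88) mm = 1424.21 kN·m.
φM_n = 0.90 × 1424.21 = 1281.79 kN·m.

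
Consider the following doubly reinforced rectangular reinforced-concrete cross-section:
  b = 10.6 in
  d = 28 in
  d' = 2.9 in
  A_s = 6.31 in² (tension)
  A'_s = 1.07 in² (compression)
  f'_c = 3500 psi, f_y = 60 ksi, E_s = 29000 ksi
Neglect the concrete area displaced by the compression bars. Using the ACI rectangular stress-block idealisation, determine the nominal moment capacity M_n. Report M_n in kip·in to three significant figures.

M_n ≈ 8850 kip·in

Assume both steels yield.
a = (A_s − A'_s) f_y/(0.85 f'_c b) = (6.31 − 1.07) × 60/(0.85 × 3.5 × 10.6) = 9.970 in.
c = a/β₁ = 9.970/0.85 = 11.729 in; ε'_s = 0.003(c − d')/c = 0.0023 ≥ ε_y = 0.0021, so the compression steel yields.
M_n = (A_s − A'_s) f_y (d − a/2) + A'_s f_y (d − d') = 314.4 × (28 − 4.985) + 64.2 × (28 − 2.9) = 7235.9 + 1611.4 = 8847.3 kip·in.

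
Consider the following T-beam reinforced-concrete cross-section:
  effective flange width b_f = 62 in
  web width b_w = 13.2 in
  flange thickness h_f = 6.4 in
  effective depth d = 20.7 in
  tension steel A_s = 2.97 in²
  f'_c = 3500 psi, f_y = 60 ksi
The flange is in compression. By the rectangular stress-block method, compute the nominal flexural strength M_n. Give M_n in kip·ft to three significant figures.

M_n ≈ 300 kip·ft

Tension: T = A_s f_y = 2.97 × 60 = 178.2 kips.
Try a within the flange: a = T/(0.85 f'_c b_f) = 178.2/(0.85 × 3.5 × 62) = 0.966 in.
Since a = 0.966 ≤ h_f = 6.4 in, the stress block lies entirely in the flange; analyse as a rectangular beam of width b_f.
M_n = T(d − a/2) = 178.2 × (20.7 − 0.483) = 3602.7 kip·in.
M_n = 3602.7/12 = 300.23 kip·ft.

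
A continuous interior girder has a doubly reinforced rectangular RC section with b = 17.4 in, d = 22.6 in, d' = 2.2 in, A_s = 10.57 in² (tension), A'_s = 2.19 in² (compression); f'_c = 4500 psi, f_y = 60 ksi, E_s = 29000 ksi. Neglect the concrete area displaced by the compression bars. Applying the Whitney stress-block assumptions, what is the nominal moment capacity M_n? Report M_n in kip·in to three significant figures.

M_n ≈ 12100 kip·in

Assume both steels yield.
a = (A_s − A'_s) f_y/(0.85 f'_c b) = (10.57 − 2.19) × 60/(0.85 × 4.5 × 17.4) = 7.555 in.
c = a/β₁ = 7.555/0.825 = 9.158 in; ε'_s = 0.003(c − d')/c = 0.0023 ≥ ε_y = 0.0021, so the compression steel yields.
M_n = (A_s − A'_s) f_y (d − a/2) + A'_s f_y (d − d') = 502.8 × (22.6 − 3.7775) + 131.4 × (22.6 − 2.2) = 9464.0 + 2680.6 = 12144.6 kip·in.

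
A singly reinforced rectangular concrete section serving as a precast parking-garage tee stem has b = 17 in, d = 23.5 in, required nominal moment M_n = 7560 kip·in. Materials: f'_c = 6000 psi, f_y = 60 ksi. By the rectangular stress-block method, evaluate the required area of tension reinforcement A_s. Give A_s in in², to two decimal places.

A_s ≈ 5.87 in²

From M_n = 0.85 f'_c a b (d − a/2):
a = d − √(d² − 2M_n/(0.85 f'_c b)) = 23.5 − √(23.5² − 2 × 7560/(0.85 × 6 × 17)) = 4.061 in.
A_s = 0.85 f'_c a b / f_y = 0.85 × 6 × 4.061 × 17 / 60 = 5.868 in².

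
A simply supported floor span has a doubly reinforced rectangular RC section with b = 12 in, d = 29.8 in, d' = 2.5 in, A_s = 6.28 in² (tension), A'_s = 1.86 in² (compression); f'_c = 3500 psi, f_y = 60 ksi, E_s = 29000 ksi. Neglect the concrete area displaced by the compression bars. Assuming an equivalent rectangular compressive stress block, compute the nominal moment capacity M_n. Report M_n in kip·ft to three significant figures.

Assume both steels yield.
a = (A_s − A'_s) f_y/(0.85 f'_c b) = (6.28 − 1.86) × 60/(0.85 × 3.5 × 12) = 7.429 in.
c = a/β₁ = 7.429/0.85 = 8.740 in; ε'_s = 0.003(c − d')/c = 0.0021 ≥ ε_y = 0.0021, so the compression steel yields.
M_n = (A_s − A'_s) f_y (d − a/2) + A'_s f_y (d − d') = 265.2 × (29.8 − 3.7145) + 111.6 × (29.8 − 2.5) = 6917.9 + 3046.7 = 9964.6 kip·in = 9964.6/12 = 830.38 kip·ft.

M_n ≈ 830 kip·ft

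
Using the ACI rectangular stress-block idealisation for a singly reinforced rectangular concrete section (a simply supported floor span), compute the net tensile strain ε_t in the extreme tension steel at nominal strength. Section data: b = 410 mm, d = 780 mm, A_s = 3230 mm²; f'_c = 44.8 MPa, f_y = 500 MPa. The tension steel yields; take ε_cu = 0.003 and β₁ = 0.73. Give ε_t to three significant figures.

a = A_s f_y/(0.85 f'_c b) = 103.44 mm.
β₁ = 0.73, so c = a/β₁ = 103.44/0.73 = 141.70 mm.
From the linear strain diagram with ε_cu = 0.003: ε_t = 0.003 (d − c)/c = 0.003 × (780 − 141.70)/141.70 = 0.0135.
Since ε_t ≥ 0.005, the section is tension-controlled.

ε_t ≈ 0.0135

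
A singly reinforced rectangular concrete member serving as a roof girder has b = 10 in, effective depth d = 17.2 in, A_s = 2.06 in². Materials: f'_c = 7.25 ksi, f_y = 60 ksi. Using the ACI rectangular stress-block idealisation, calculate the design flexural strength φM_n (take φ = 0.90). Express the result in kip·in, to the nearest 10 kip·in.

T = A_s f_y = 2.06 × 60 = 123.6 kips.
a = T/(0.85 f'_c b) = 123.6/(0.85 × 7.25 × 10) = 2.006 in.
M_n = T(d − a/2) = 123.6 × (17.2 − 1.003) = 2001.9 kip·in.
φM_n = 0.90 × 2001.9 = 1801.7 kip·in.

φM_n ≈ 1800 kip·in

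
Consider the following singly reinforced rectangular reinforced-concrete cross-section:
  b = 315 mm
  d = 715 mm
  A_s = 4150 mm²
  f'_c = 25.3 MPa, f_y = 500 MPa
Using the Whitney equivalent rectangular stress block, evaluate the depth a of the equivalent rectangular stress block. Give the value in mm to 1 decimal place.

a ≈ 306.3 mm

T = A_s f_y = 4150 × 500 = 2075000 N = 2075 kN.
Setting C = 0.85 f'_c a b equal to T: a = 2075000/(0.85 × 25.3 × 315) = 306.3 mm.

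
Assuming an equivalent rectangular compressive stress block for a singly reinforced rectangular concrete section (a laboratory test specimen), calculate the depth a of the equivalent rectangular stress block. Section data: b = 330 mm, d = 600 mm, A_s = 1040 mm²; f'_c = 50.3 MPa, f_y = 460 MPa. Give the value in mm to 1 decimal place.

a ≈ 33.9 mm

T = A_s f_y = 1040 × 460 = 478400 N = 478.4 kN.
Setting C = 0.85 f'_c a b equal to T: a = 478400/(0.85 × 50.3 × 330) = 33.9 mm.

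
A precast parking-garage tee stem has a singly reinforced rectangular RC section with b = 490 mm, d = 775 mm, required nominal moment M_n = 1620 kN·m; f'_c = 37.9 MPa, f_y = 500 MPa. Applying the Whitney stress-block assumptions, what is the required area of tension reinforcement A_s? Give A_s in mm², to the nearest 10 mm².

With M_n = 0.85 f'_c a b (d − a/2), solve the quadratic for a:
a = d − √(d² − 2M_n/(0.85 f'_c b)) = 775 − √(775² − 2 × 1620×10⁶/(0.85 × 37.9 × 490)) = 146.21 mm.
A_s = 0.85 f'_c a b / f_y = 0.85 × 37.9 × 146.21 × 490 / 500 = 4616.0 mm².

A_s ≈ 4620 mm²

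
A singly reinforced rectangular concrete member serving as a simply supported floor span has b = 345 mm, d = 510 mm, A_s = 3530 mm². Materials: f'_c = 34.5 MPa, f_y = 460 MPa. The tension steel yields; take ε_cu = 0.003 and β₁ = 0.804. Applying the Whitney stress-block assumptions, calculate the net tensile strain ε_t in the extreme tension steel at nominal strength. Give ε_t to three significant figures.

a = A_s f_y/(0.85 f'_c b) = 160.50 mm.
β₁ = 0.804, so c = a/β₁ = 160.50/0.804 = 199.63 mm.
From the linear strain diagram with ε_cu = 0.003: ε_t = 0.003 (d − c)/c = 0.003 × (510 − 199.63)/199.63 = 0.00466.
ε_t is between 0.004 and 0.005 — transition zone.

ε_t ≈ 0.00466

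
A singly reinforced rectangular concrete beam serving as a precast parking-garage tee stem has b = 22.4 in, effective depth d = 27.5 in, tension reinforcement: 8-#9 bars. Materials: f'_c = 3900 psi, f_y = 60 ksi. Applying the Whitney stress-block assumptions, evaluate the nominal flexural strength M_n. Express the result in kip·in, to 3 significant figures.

M_n ≈ 11600 kip·in

A_s = 8 × 1 = 8 in².
T = A_s f_y = 8 × 60 = 480 kips.
a = T/(0.85 f'_c b) = 480/(0.85 × 3.9 × 22.4) = 6.464 in.
M_n = T(d − a/2) = 480 × (27.5 − 3.232) = 11648.6 kip·in.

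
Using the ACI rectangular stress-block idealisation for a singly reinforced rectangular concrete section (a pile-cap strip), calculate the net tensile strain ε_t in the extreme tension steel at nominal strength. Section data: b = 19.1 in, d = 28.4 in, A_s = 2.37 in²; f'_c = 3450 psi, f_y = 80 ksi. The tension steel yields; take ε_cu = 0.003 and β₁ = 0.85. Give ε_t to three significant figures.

ε_t ≈ 0.0184

a = A_s f_y/(0.85 f'_c b) = 3.385 in.
β₁ = 0.85, so c = a/β₁ = 3.385/0.85 = 3.982 in.
From the linear strain diagram with ε_cu = 0.003: ε_t = 0.003 (d − c)/c = 0.003 × (28.4 − 3.982)/3.982 = 0.0184.
Since ε_t ≥ 0.005, the section is tension-controlled.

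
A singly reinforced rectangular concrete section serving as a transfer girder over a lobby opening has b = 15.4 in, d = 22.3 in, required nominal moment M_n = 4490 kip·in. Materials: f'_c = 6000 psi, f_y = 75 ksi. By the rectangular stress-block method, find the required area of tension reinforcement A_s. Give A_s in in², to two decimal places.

A_s ≈ 2.86 in²

From M_n = 0.85 f'_c a b (d − a/2):
a = d − √(d² − 2M_n/(0.85 f'_c b)) = 22.3 − √(22.3² − 2 × 4490/(0.85 × 6 × 15.4)) = 2.731 in.
A_s = 0.85 f'_c a b / f_y = 0.85 × 6 × 2.731 × 15.4 / 75 = 2.860 in².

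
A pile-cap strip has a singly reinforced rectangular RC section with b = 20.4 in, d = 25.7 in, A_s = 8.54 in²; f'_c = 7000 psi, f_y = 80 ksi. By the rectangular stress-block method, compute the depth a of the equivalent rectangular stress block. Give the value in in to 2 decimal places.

a ≈ 5.63 in

T = A_s f_y = 8.54 × 80 = 683.2 kips.
a = T/(0.85 f'_c b) = 683.2/(0.85 × 7 × 20.4) = 5.63 in.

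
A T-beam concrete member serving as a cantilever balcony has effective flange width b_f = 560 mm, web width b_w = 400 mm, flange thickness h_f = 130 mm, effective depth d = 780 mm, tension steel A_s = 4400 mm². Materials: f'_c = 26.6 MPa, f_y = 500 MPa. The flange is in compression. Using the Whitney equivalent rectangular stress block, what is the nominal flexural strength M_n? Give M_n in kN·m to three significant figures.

Tension: T = A_s f_y = 4400 × 500 = 2200000 N.
Try a within the flange: a = T/(0.85 f'_c b_f) = 2200000/(0.85 × 26.6 × 560) = 173.75 mm.
a = 173.75 > h_f = 130 mm: the block extends into the web. Split into flange-overhang and web parts.
C_f = 0.85 f'_c (b_f − b_w) h_f = 0.85 × 26.6 × (560 − 400) × 130 = 470288 N.
Remaining web compression depth: a_w = (T − C_f)/(0.85 f'_c b_w) = (2200000 − 470288)/(0.85 × 26.6 × 400) = 191.26 mm.
M_n = C_f(d − h_f/2) + (T − C_f)(d − a_w/2) = 470288 × (780 − 65) + 1729712 × (780 − 95.63) = 336.26 + 1183.76 = 1520.02 × 10⁶ N·mm.
M_n = 1520.02 kN·m.

M_n ≈ 1520 kN·m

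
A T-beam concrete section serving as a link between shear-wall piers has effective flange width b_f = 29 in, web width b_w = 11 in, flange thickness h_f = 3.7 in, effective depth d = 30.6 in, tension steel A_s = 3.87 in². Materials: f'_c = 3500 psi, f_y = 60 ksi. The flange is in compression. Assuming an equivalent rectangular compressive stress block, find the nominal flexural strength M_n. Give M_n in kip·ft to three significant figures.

Tension: T = A_s f_y = 3.87 × 60 = 232.2 kips.
Try a within the flange: a = T/(0.85 f'_c b_f) = 232.2/(0.85 × 3.5 × 29) = 2.691 in.
Since a = 2.691 ≤ h_f = 3.7 in, the stress block lies entirely in the flange; analyse as a rectangular beam of width b_f.
M_n = T(d − a/2) = 232.2 × (30.6 − 1.3455) = 6792.9 kip·in.
M_n = 6792.9/12 = 566.08 kip·ft.

M_n ≈ 566 kip·ft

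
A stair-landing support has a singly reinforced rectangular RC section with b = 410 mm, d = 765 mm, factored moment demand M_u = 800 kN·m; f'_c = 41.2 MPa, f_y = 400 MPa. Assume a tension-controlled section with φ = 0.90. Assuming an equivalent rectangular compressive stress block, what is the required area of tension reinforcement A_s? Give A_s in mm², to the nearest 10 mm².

M_n = M_u/φ = 800/0.90 = 888.889 kN·m.
With M_n = 0.85 f'_c a b (d − a/2), solve the quadratic for a:
a = d − √(d² − 2M_n/(0.85 f'_c b)) = 765 − √(765² − 2 × 888.889×10⁶/(0.85 × 41.2 × 410)) = 85.73 mm.
A_s = 0.85 f'_c a b / f_y = 0.85 × 41.2 × 85.73 × 410 / 400 = 3077.3 mm².

A_s ≈ 3080 mm²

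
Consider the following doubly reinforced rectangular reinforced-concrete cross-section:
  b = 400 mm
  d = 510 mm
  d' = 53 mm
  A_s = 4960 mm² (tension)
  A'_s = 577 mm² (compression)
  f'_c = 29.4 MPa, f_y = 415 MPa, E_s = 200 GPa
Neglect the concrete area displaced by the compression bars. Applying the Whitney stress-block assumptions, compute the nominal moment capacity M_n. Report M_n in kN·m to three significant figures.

M_n ≈ 872 kN·m

Assume both tension and compression steel yield.
Net tension couple steel: A_s − A'_s = 4383 mm².
a = (A_s − A'_s) f_y / (0.85 f'_c b) = 1818945/(0.85 × 29.4 × 400) = 181.97 mm.
c = a/β₁ = 181.97/0.84 = 216.63 mm; ε'_s = 0.003(c − d')/c = 0.0023 ≥ f_y/E_s = 0.0021, so compression steel does yield.
M_n = (A_s − A'_s) f_y (d − a/2) + A'_s f_y (d − d') = [1818945 × (510 − 90.985) + 239455 × (510 − 53)] × 10⁻⁶ = 762.17 + 109.43 = 871.60 kN·m.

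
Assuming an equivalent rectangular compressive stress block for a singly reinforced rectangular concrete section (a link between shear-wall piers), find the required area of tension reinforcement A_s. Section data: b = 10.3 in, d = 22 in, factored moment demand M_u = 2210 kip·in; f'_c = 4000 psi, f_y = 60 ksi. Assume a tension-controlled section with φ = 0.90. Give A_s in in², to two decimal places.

A_s ≈ 2.02 in²

M_n = M_u/φ = 2210/0.90 = 2455.56 kip·in.
From M_n = 0.85 f'_c a b (d − a/2):
a = d − √(d² − 2M_n/(0.85 f'_c b)) = 22 − √(22² − 2 × 2455.56/(0.85 × 4 × 10.3)) = 3.459 in.
A_s = 0.85 f'_c a b / f_y = 0.85 × 4 × 3.459 × 10.3 / 60 = 2.019 in².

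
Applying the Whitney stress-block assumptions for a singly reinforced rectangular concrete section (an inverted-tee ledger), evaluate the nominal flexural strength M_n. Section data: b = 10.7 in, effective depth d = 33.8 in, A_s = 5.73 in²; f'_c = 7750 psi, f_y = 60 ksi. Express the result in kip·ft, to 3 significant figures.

T = A_s f_y = 5.73 × 60 = 343.8 kips.
a = T/(0.85 f'_c b) = 343.8/(0.85 × 7.75 × 10.7) = 4.878 in.
M_n = T(d − a/2) = 343.8 × (33.8 − 2.439) = 10781.9 kip·in = 10781.9/12 = 898.49 kip·ft.

M_n ≈ 898 kip·ft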